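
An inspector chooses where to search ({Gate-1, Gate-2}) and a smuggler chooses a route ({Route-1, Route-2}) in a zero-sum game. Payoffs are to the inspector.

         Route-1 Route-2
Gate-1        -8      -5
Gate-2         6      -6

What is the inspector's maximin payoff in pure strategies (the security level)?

Row minima: Gate-1 → -8, Gate-2 → -6.
The best of these is -6.

-6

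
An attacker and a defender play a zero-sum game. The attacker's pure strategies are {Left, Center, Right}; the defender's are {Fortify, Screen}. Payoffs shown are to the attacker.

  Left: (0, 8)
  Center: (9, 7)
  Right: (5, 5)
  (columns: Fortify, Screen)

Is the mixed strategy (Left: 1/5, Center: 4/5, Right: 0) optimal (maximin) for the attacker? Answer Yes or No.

Yes

Against Fortify this mix gives (1/5)·0 + (4/5)·9 = 36/5.
Against Screen this mix gives (1/5)·8 + (4/5)·7 = 36/5.
All of the defender's active replies (Fortify, Screen) yield 36/5, and no column does worse for the attacker. The mix makes the defender indifferent and guarantees 36/5, so it is optimal.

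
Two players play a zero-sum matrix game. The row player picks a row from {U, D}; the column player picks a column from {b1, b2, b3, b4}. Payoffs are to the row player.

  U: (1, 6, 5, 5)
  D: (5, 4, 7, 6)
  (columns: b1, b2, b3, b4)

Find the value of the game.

13/3

Row minima: U → 1, D → 4; maximin = 4.
Column maxima: b1 → 5, b2 → 6, b3 → 7, b4 → 6; minimax = 5.
4 ≠ 5, so there is no saddle point; optimal play is mixed.
b3 is strictly dominated by b1 (it gives the row player strictly more in every row), so the column player never plays it.
b4 is strictly dominated by b1 (it gives the row player strictly more in every row), so the column player never plays it.
On the remaining 2×2 (U, D vs b1, b2):
Let the row player play U with probability p. Expected payoff against b1: 1p + 5(1−p) = −4p + 5; against b2: 6p + 4(1−p) = 2p + 4.
Setting these equal: −4p + 5 = 2p + 4 ⇒ −6p = -1 ⇒ p = 1/6, and the value is (-4)·(1/6) + 5 = 13/3.
For the column player: with q = P(b1), equating U's and D's payoffs gives −5q + 6 = q + 4 ⇒ q = 1/3.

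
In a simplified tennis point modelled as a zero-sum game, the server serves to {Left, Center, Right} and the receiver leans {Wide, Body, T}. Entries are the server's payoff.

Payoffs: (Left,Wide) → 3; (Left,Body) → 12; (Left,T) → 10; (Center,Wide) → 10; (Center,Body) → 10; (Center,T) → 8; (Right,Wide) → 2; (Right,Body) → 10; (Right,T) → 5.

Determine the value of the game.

Row minima: Left → 3, Center → 8, Right → 2; maximin = 8.
Column maxima: Wide → 10, Body → 12, T → 10; minimax = 10.
8 ≠ 10, so there is no saddle point; optimal play is mixed.
Right is strictly dominated by Left, so the server never plays it.
Body is strictly dominated by T (it gives the server strictly more in every row), so the receiver never plays it.
On the remaining 2×2 (Left, Center vs Wide, T):
Let the server play Left with probability p. Expected payoff against Wide: 3p + 10(1−p) = −7p + 10; against T: 10p + 8(1−p) = 2p + 8.
Setting these equal: −7p + 10 = 2p + 8 ⇒ −9p = -2 ⇒ p = 2/9, and the value is (-7)·(2/9) + 10 = 76/9.
For the receiver: with q = P(Wide), equating Left's and Center's payoffs gives −7q + 10 = 2q + 8 ⇒ q = 2/9.

76/9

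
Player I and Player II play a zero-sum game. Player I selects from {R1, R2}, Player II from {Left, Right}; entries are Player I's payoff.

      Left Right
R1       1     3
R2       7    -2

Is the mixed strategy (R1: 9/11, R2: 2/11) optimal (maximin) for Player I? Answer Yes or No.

Against Left this mix gives (9/11)·1 + (2/11)·7 = 23/11.
Against Right this mix gives (9/11)·3 + (2/11)·(-2) = 23/11.
All of Player II's active replies (Left, Right) yield 23/11, and no column does worse for Player I. The mix makes Player II indifferent and guarantees 23/11, so it is optimal.

Yes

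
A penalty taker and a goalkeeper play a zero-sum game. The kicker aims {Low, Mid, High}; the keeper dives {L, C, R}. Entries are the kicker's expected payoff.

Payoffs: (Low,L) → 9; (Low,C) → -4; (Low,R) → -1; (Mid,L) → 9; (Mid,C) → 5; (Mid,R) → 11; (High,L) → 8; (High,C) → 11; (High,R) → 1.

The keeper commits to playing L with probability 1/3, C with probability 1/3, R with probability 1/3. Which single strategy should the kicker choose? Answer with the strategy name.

Mid

Expected payoff of Low: (1/3)·9 + (1/3)·(-4) + (1/3)·(-1) = 4/3.
Expected payoff of Mid: (1/3)·9 + (1/3)·5 + (1/3)·11 = 25/3.
Expected payoff of High: (1/3)·8 + (1/3)·11 + (1/3)·1 = 20/3.
The largest is 25/3, so the kicker's best response is Mid.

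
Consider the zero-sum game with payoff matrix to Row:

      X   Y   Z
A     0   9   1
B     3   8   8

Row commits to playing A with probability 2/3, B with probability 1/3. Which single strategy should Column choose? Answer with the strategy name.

X

If Column plays X, Row's expected payoff is (2/3)·0 + (1/3)·3 = 1.
If Column plays Y, Row's expected payoff is (2/3)·9 + (1/3)·8 = 26/3.
If Column plays Z, Row's expected payoff is (2/3)·1 + (1/3)·8 = 10/3.
Column minimizes Row's payoff; the smallest is 1, so the best response is X.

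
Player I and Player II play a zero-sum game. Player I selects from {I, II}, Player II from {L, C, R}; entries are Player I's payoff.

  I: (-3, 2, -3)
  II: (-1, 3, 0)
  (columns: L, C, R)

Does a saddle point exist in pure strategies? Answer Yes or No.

Yes

Row minima: I → -3, II → -1; maximin = -1.
Column maxima: L → -1, C → 3, R → 0; minimax = -1.
maximin = minimax = -1, so a saddle point exists.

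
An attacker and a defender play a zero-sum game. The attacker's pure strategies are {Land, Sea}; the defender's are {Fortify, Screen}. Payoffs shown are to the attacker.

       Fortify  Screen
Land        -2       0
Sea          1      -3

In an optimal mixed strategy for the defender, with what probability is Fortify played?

1/2

Row minima: Land → -2, Sea → -3; maximin = -2.
Column maxima: Fortify → 1, Screen → 0; minimax = 0.
-2 ≠ 0, so there is no saddle point; optimal play is mixed.
Let the attacker play Land with probability p. Expected payoff against Fortify: (-2)p + 1(1−p) = −3p + 1; against Screen: 0p + (-3)(1−p) = 3p − 3.
Setting these equal: −3p + 1 = 3p − 3 ⇒ −6p = -4 ⇒ p = 2/3, and the value is (-3)·(2/3) + 1 = -1.
For the defender: with q = P(Fortify), equating Land's and Sea's payoffs gives −2q = 4q − 3 ⇒ q = 1/2.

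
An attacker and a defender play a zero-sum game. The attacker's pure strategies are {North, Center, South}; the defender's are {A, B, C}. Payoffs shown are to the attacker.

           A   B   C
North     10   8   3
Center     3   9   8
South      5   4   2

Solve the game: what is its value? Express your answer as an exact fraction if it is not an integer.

Row minima: North → 3, Center → 3, South → 2; maximin = 3.
Column maxima: A → 10, B → 9, C → 8; minimax = 8.
3 ≠ 8, so there is no saddle point; optimal play is mixed.
South is strictly dominated by North, so the attacker never plays it.
B is strictly dominated by C (it gives the attacker strictly more in every row), so the defender never plays it.
On the remaining 2×2 (North, Center vs A, C):
Let the attacker play North with probability p. Expected payoff against A: 10p + 3(1−p) = 7p + 3; against C: 3p + 8(1−p) = −5p + 8.
Setting these equal: 7p + 3 = −5p + 8 ⇒ 12p = 5 ⇒ p = 5/12, and the value is (7)·(5/12) + 3 = 71/12.
For the defender: with q = P(A), equating North's and Center's payoffs gives 7q + 3 = −5q + 8 ⇒ q = 5/12.

71/12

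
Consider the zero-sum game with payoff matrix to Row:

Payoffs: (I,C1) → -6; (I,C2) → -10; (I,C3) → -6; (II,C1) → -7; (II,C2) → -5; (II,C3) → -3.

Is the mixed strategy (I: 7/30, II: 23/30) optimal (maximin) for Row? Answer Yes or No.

No

Against C1 this mix gives (7/30)·(-6) + (23/30)·(-7) = -203/30.
Against C2 this mix gives (7/30)·(-10) + (23/30)·(-5) = -37/6.
Against C3 this mix gives (7/30)·(-6) + (23/30)·(-3) = -37/10.
Column will play C1, holding Row to -203/30. Shifting weight toward the row that does better against C1 would raise this floor (the equalizing mix achieves -20/3 against both C1 and C2), so the proposed strategy is not optimal.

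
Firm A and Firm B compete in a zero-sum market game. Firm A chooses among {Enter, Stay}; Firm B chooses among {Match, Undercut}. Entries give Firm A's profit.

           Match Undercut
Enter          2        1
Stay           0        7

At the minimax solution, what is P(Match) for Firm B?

Row minima: Enter → 1, Stay → 0; maximin = 1.
Column maxima: Match → 2, Undercut → 7; minimax = 2.
1 ≠ 2, so there is no saddle point; optimal play is mixed.
Let Firm A play Enter with probability p. Expected payoff against Match: 2p + 0(1−p) = 2p; against Undercut: 1p + 7(1−p) = −6p + 7.
Setting these equal: 2p = −6p + 7 ⇒ 8p = 7 ⇒ p = 7/8, and the value is (2)·(7/8) = 7/4.
For Firm B: with q = P(Match), equating Enter's and Stay's payoffs gives q + 1 = −7q + 7 ⇒ q = 3/4.

3/4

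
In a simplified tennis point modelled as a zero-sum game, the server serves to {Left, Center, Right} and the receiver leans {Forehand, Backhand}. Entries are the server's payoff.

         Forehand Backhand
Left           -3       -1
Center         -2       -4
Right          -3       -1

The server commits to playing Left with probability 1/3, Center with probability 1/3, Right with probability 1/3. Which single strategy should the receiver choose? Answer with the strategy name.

If the receiver plays Forehand, the server's expected payoff is (1/3)·(-3) + (1/3)·(-2) + (1/3)·(-3) = -8/3.
If the receiver plays Backhand, the server's expected payoff is (1/3)·(-1) + (1/3)·(-4) + (1/3)·(-1) = -2.
The receiver minimizes the server's payoff; the smallest is -8/3, so the best response is Forehand.

Forehand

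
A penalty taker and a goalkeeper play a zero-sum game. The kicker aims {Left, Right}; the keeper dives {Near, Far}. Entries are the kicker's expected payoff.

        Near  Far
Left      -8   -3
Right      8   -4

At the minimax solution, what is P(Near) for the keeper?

Row minima: Left → -8, Right → -4; maximin = -4.
Column maxima: Near → 8, Far → -3; minimax = -3.
-4 ≠ -3, so there is no saddle point; optimal play is mixed.
Let the kicker play Left with probability p. Expected payoff against Near: (-8)p + 8(1−p) = −16p + 8; against Far: (-3)p + (-4)(1−p) = p − 4.
Setting these equal: −16p + 8 = p − 4 ⇒ −17p = -12 ⇒ p = 12/17, and the value is (-16)·(12/17) + 8 = -56/17.
For the keeper: with q = P(Near), equating Left's and Right's payoffs gives −5q − 3 = 12q − 4 ⇒ q = 1/17.

1/17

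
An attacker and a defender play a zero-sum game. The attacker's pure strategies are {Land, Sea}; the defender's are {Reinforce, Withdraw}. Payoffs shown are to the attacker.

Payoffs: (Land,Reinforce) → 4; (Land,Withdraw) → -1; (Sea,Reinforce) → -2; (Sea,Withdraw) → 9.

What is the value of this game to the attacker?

Row minima: Land → -1, Sea → -2; maximin = -1.
Column maxima: Reinforce → 4, Withdraw → 9; minimax = 4.
-1 ≠ 4, so there is no saddle point; optimal play is mixed.
Let the attacker play Land with probability p. Expected payoff against Reinforce: 4p + (-2)(1−p) = 6p − 2; against Withdraw: (-1)p + 9(1−p) = −10p + 9.
Setting these equal: 6p − 2 = −10p + 9 ⇒ 16p = 11 ⇒ p = 11/16, and the value is (6)·(11/16) − 2 = 17/8.
For the defender: with q = P(Reinforce), equating Land's and Sea's payoffs gives 5q − 1 = −11q + 9 ⇒ q = 5/8.

17/8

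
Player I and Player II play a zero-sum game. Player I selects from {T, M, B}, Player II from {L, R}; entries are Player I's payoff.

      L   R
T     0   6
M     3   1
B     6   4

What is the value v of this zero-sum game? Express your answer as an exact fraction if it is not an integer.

9/2

Row minima: T → 0, M → 1, B → 4; maximin = 4.
Column maxima: L → 6, R → 6; minimax = 6.
4 ≠ 6, so there is no saddle point; optimal play is mixed.
M is strictly dominated by B, so Player I never plays it.
On the remaining 2×2 (T, B vs L, R):
Let Player I play T with probability p. Expected payoff against L: 0p + 6(1−p) = −6p + 6; against R: 6p + 4(1−p) = 2p + 4.
Setting these equal: −6p + 6 = 2p + 4 ⇒ −8p = -2 ⇒ p = 1/4, and the value is (-6)·(1/4) + 6 = 9/2.
For Player II: with q = P(L), equating T's and B's payoffs gives −6q + 6 = 2q + 4 ⇒ q = 1/4.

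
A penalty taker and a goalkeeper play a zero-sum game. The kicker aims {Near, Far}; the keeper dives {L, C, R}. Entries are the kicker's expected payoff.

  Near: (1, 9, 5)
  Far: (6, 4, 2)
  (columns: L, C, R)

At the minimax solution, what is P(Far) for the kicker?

1/2

Row minima: Near → 1, Far → 2; maximin = 2.
Column maxima: L → 6, C → 9, R → 5; minimax = 5.
2 ≠ 5, so there is no saddle point; optimal play is mixed.
C is strictly dominated by R (it gives the kicker strictly more in every row), so the keeper never plays it.
On the remaining 2×2 (Near, Far vs L, R):
Let the kicker play Near with probability p. Expected payoff against L: 1p + 6(1−p) = −5p + 6; against R: 5p + 2(1−p) = 3p + 2.
Setting these equal: −5p + 6 = 3p + 2 ⇒ −8p = -4 ⇒ p = 1/2, and the value is (-5)·(1/2) + 6 = 7/2.
For the keeper: with q = P(L), equating Near's and Far's payoffs gives −4q + 5 = 4q + 2 ⇒ q = 3/8.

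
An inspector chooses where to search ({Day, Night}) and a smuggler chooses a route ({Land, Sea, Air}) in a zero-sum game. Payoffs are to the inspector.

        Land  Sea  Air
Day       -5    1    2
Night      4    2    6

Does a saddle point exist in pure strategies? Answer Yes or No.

Yes

Row minima: Day → -5, Night → 2; maximin = 2.
Column maxima: Land → 4, Sea → 2, Air → 6; minimax = 2.
maximin = minimax = 2, so a saddle point exists.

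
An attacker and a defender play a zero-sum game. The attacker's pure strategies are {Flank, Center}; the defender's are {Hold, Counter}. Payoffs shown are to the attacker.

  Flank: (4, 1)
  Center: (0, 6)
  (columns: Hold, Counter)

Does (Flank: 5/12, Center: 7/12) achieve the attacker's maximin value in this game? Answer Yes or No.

Against Hold this mix gives (5/12)·4 + (7/12)·0 = 5/3.
Against Counter this mix gives (5/12)·1 + (7/12)·6 = 47/12.
The defender will play Hold, holding the attacker to 5/3. Shifting weight toward the row that does better against Hold would raise this floor (the equalizing mix achieves 8/3 against both Hold and Counter), so the proposed strategy is not optimal.

No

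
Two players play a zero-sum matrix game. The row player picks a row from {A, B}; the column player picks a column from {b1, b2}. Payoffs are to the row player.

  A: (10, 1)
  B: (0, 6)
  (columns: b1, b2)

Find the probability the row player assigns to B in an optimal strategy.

Row minima: A → 1, B → 0; maximin = 1.
Column maxima: b1 → 10, b2 → 6; minimax = 6.
1 ≠ 6, so there is no saddle point; optimal play is mixed.
Let the row player play A with probability p. Expected payoff against b1: 10p + 0(1−p) = 10p; against b2: 1p + 6(1−p) = −5p + 6.
Setting these equal: 10p = −5p + 6 ⇒ 15p = 6 ⇒ p = 2/5, and the value is (10)·(2/5) = 4.
For the column player: with q = P(b1), equating A's and B's payoffs gives 9q + 1 = −6q + 6 ⇒ q = 1/3.

3/5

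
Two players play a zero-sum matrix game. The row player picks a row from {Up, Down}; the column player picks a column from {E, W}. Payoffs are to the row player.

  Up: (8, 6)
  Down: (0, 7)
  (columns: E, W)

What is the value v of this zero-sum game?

Row minima: Up → 6, Down → 0; maximin = 6.
Column maxima: E → 8, W → 7; minimax = 7.
6 ≠ 7, so there is no saddle point; optimal play is mixed.
Let the row player play Up with probability p. Expected payoff against E: 8p + 0(1−p) = 8p; against W: 6p + 7(1−p) = −p + 7.
Setting these equal: 8p = −p + 7 ⇒ 9p = 7 ⇒ p = 7/9, and the value is (8)·(7/9) = 56/9.
For the column player: with q = P(E), equating Up's and Down's payoffs gives 2q + 6 = −7q + 7 ⇒ q = 1/9.

56/9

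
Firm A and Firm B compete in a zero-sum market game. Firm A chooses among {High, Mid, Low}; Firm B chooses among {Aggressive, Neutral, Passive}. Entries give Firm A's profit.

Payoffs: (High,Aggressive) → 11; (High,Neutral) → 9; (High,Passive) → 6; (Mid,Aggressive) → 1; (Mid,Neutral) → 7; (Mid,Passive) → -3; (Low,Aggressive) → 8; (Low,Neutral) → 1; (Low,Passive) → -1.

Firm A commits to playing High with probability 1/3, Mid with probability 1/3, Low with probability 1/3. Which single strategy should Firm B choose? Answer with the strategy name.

If Firm B plays Aggressive, Firm A's expected payoff is (1/3)·11 + (1/3)·1 + (1/3)·8 = 20/3.
If Firm B plays Neutral, Firm A's expected payoff is (1/3)·9 + (1/3)·7 + (1/3)·1 = 17/3.
If Firm B plays Passive, Firm A's expected payoff is (1/3)·6 + (1/3)·(-3) + (1/3)·(-1) = 2/3.
Firm B minimizes Firm A's payoff; the smallest is 2/3, so the best response is Passive.

Passive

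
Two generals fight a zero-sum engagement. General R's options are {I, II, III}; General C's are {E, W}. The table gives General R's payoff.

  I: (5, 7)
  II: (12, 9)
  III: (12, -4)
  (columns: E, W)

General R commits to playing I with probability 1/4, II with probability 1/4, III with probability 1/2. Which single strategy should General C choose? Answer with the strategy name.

If General C plays E, General R's expected payoff is (1/4)·5 + (1/4)·12 + (1/2)·12 = 41/4.
If General C plays W, General R's expected payoff is (1/4)·7 + (1/4)·9 + (1/2)·(-4) = 2.
General C minimizes General R's payoff; the smallest is 2, so the best response is W.

W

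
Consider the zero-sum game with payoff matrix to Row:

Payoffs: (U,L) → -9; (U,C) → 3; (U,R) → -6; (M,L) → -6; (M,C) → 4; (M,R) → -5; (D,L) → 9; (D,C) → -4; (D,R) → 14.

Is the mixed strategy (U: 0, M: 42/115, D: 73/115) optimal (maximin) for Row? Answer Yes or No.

Against L this mix gives (42/115)·(-6) + (73/115)·9 = 81/23.
Against C this mix gives (42/115)·4 + (73/115)·(-4) = -124/115.
Against R this mix gives (42/115)·(-5) + (73/115)·14 = 812/115.
Column will play C, holding Row to -124/115. Shifting weight toward the row that does better against C would raise this floor (the equalizing mix achieves 12/23 against both C and L), so the proposed strategy is not optimal.

No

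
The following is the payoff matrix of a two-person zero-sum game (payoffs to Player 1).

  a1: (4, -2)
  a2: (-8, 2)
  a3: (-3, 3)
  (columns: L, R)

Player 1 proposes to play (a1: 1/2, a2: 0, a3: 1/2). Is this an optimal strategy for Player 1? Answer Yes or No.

Yes

Against L this mix gives (1/2)·4 + (1/2)·(-3) = 1/2.
Against R this mix gives (1/2)·(-2) + (1/2)·3 = 1/2.
All of Player 2's active replies (L, R) yield 1/2, and no column does worse for Player 1. The mix makes Player 2 indifferent and guarantees 1/2, so it is optimal.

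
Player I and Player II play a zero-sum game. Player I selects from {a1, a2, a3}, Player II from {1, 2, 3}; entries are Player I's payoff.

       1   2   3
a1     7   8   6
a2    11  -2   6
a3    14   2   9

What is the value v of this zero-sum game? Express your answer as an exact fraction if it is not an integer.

20/3

Row minima: a1 → 6, a2 → -2, a3 → 2; maximin = 6.
Column maxima: 1 → 14, 2 → 8, 3 → 9; minimax = 8.
6 ≠ 8, so there is no saddle point; optimal play is mixed.
a2 is strictly dominated by a3, so Player I never plays it.
1 is strictly dominated by 3 (it gives Player I strictly more in every row), so Player II never plays it.
On the remaining 2×2 (a1, a3 vs 2, 3):
Let Player I play a1 with probability p. Expected payoff against 2: 8p + 2(1−p) = 6p + 2; against 3: 6p + 9(1−p) = −3p + 9.
Setting these equal: 6p + 2 = −3p + 9 ⇒ 9p = 7 ⇒ p = 7/9, and the value is (6)·(7/9) + 2 = 20/3.
For Player II: with q = P(2), equating a1's and a3's payoffs gives 2q + 6 = −7q + 9 ⇒ q = 1/3.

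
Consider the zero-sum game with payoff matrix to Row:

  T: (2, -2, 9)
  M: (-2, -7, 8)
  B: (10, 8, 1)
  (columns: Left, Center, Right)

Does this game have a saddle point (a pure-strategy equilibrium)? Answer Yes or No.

Row minima: T → -2, M → -7, B → 1; maximin = 1.
Column maxima: Left → 10, Center → 8, Right → 9; minimax = 8.
1 ≠ 8, so no pure-strategy equilibrium exists.

No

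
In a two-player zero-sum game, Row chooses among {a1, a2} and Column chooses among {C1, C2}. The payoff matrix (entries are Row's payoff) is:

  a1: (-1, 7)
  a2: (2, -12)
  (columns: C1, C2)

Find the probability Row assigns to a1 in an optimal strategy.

Row minima: a1 → -1, a2 → -12; maximin = -1.
Column maxima: C1 → 2, C2 → 7; minimax = 2.
-1 ≠ 2, so there is no saddle point; optimal play is mixed.
Let Row play a1 with probability p. Expected payoff against C1: (-1)p + 2(1−p) = −3p + 2; against C2: 7p + (-12)(1−p) = 19p − 12.
Setting these equal: −3p + 2 = 19p − 12 ⇒ −22p = -14 ⇒ p = 7/11, and the value is (-3)·(7/11) + 2 = 1/11.
For Column: with q = P(C1), equating a1's and a2's payoffs gives −8q + 7 = 14q − 12 ⇒ q = 19/22.

7/11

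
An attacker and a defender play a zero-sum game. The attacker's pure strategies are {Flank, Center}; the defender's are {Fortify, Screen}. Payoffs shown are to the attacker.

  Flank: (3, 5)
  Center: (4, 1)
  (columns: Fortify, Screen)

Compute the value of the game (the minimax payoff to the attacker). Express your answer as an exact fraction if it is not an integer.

17/5

Row minima: Flank → 3, Center → 1; maximin = 3.
Column maxima: Fortify → 4, Screen → 5; minimax = 4.
3 ≠ 4, so there is no saddle point; optimal play is mixed.
Let the attacker play Flank with probability p. Expected payoff against Fortify: 3p + 4(1−p) = −p + 4; against Screen: 5p + 1(1−p) = 4p + 1.
Setting these equal: −p + 4 = 4p + 1 ⇒ −5p = -3 ⇒ p = 3/5, and the value is (-1)·(3/5) + 4 = 17/5.
For the defender: with q = P(Fortify), equating Flank's and Center's payoffs gives −2q + 5 = 3q + 1 ⇒ q = 4/5.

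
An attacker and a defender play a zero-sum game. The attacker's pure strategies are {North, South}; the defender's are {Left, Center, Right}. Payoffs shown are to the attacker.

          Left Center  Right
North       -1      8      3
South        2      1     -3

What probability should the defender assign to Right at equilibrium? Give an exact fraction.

1/3

Row minima: North → -1, South → -3; maximin = -1.
Column maxima: Left → 2, Center → 8, Right → 3; minimax = 2.
-1 ≠ 2, so there is no saddle point; optimal play is mixed.
Center is strictly dominated by Right (it gives the attacker strictly more in every row), so the defender never plays it.
On the remaining 2×2 (North, South vs Left, Right):
Let the attacker play North with probability p. Expected payoff against Left: (-1)p + 2(1−p) = −3p + 2; against Right: 3p + (-3)(1−p) = 6p − 3.
Setting these equal: −3p + 2 = 6p − 3 ⇒ −9p = -5 ⇒ p = 5/9, and the value is (-3)·(5/9) + 2 = 1/3.
For the defender: with q = P(Left), equating North's and South's payoffs gives −4q + 3 = 5q − 3 ⇒ q = 2/3.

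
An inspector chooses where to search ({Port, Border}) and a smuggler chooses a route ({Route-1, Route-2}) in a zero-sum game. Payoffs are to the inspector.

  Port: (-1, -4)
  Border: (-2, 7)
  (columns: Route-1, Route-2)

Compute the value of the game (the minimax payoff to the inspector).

-5/4

Row minima: Port → -4, Border → -2; maximin = -2.
Column maxima: Route-1 → -1, Route-2 → 7; minimax = -1.
-2 ≠ -1, so there is no saddle point; optimal play is mixed.
Let the inspector play Port with probability p. Expected payoff against Route-1: (-1)p + (-2)(1−p) = p − 2; against Route-2: (-4)p + 7(1−p) = −11p + 7.
Setting these equal: p − 2 = −11p + 7 ⇒ 12p = 9 ⇒ p = 3/4, and the value is (1)·(3/4) − 2 = -5/4.
For the smuggler: with q = P(Route-1), equating Port's and Border's payoffs gives 3q − 4 = −9q + 7 ⇒ q = 11/12.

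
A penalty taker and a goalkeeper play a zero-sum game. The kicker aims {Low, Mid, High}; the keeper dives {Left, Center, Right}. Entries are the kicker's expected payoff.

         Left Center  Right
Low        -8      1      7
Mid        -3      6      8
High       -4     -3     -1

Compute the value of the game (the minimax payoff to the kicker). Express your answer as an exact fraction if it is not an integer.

Row minima: Low → -8, Mid → -3, High → -4; maximin = -3.
Column maxima: Left → -3, Center → 6, Right → 8; minimax = -3.
Since maximin = minimax = -3, there is a saddle point and the value is -3.

-3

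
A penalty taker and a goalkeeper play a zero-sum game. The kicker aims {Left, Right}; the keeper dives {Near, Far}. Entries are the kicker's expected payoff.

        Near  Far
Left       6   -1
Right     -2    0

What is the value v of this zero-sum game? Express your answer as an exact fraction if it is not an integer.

Row minima: Left → -1, Right → -2; maximin = -1.
Column maxima: Near → 6, Far → 0; minimax = 0.
-1 ≠ 0, so there is no saddle point; optimal play is mixed.
Let the kicker play Left with probability p. Expected payoff against Near: 6p + (-2)(1−p) = 8p − 2; against Far: (-1)p + 0(1−p) = −p.
Setting these equal: 8p − 2 = −p ⇒ 9p = 2 ⇒ p = 2/9, and the value is (8)·(2/9) − 2 = -2/9.
For the keeper: with q = P(Near), equating Left's and Right's payoffs gives 7q − 1 = −2q ⇒ q = 1/9.

-2/9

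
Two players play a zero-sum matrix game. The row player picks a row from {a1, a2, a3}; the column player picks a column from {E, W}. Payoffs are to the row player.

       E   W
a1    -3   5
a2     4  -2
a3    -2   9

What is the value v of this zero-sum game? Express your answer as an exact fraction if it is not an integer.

32/17

Row minima: a1 → -3, a2 → -2, a3 → -2; maximin = -2.
Column maxima: E → 4, W → 9; minimax = 4.
-2 ≠ 4, so there is no saddle point; optimal play is mixed.
a1 is strictly dominated by a3, so the row player never plays it.
On the remaining 2×2 (a2, a3 vs E, W):
Let the row player play a2 with probability p. Expected payoff against E: 4p + (-2)(1−p) = 6p − 2; against W: (-2)p + 9(1−p) = −11p + 9.
Setting these equal: 6p − 2 = −11p + 9 ⇒ 17p = 11 ⇒ p = 11/17, and the value is (6)·(11/17) − 2 = 32/17.
For the column player: with q = P(E), equating a2's and a3's payoffs gives 6q − 2 = −11q + 9 ⇒ q = 11/17.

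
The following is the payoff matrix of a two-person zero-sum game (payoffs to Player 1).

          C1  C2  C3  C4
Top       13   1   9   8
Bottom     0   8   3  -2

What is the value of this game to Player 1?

Row minima: Top → 1, Bottom → -2; maximin = 1.
Column maxima: C1 → 13, C2 → 8, C3 → 9, C4 → 8; minimax = 8.
1 ≠ 8, so there is no saddle point; optimal play is mixed.
C1 is strictly dominated by C4 (it gives Player 1 strictly more in every row), so Player 2 never plays it.
C3 is strictly dominated by C4 (it gives Player 1 strictly more in every row), so Player 2 never plays it.
On the remaining 2×2 (Top, Bottom vs C2, C4):
Let Player 1 play Top with probability p. Expected payoff against C2: 1p + 8(1−p) = −7p + 8; against C4: 8p + (-2)(1−p) = 10p − 2.
Setting these equal: −7p + 8 = 10p − 2 ⇒ −17p = -10 ⇒ p = 10/17, and the value is (-7)·(10/17) + 8 = 66/17.
For Player 2: with q = P(C2), equating Top's and Bottom's payoffs gives −7q + 8 = 10q − 2 ⇒ q = 10/17.

66/17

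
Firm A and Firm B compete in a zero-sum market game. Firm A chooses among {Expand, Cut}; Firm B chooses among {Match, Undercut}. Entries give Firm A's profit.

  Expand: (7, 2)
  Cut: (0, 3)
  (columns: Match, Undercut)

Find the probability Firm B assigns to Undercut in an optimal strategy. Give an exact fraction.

7/8

Row minima: Expand → 2, Cut → 0; maximin = 2.
Column maxima: Match → 7, Undercut → 3; minimax = 3.
2 ≠ 3, so there is no saddle point; optimal play is mixed.
Let Firm A play Expand with probability p. Expected payoff against Match: 7p + 0(1−p) = 7p; against Undercut: 2p + 3(1−p) = −p + 3.
Setting these equal: 7p = −p + 3 ⇒ 8p = 3 ⇒ p = 3/8, and the value is (7)·(3/8) = 21/8.
For Firm B: with q = P(Match), equating Expand's and Cut's payoffs gives 5q + 2 = −3q + 3 ⇒ q = 1/8.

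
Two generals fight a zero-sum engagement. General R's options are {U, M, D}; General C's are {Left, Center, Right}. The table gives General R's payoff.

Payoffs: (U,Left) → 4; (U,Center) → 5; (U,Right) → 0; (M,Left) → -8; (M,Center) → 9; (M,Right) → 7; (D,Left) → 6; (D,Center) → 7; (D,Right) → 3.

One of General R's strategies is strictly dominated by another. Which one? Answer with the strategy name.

U

D gives a strictly higher payoff than U against every column: 6 > 4, 7 > 5, 3 > 0.
So U is strictly dominated and General R never plays it.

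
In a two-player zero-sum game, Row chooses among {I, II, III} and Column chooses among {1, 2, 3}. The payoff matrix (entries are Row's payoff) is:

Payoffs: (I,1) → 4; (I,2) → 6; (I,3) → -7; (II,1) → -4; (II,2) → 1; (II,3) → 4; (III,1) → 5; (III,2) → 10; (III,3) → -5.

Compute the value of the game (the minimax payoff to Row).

0

Row minima: I → -7, II → -4, III → -5; maximin = -4.
Column maxima: 1 → 5, 2 → 10, 3 → 4; minimax = 4.
-4 ≠ 4, so there is no saddle point; optimal play is mixed.
I is strictly dominated by III, so Row never plays it.
2 is strictly dominated by 1 (it gives Row strictly more in every row), so Column never plays it.
On the remaining 2×2 (II, III vs 1, 3):
Let Row play II with probability p. Expected payoff against 1: (-4)p + 5(1−p) = −9p + 5; against 3: 4p + (-5)(1−p) = 9p − 5.
Setting these equal: −9p + 5 = 9p − 5 ⇒ −18p = -10 ⇒ p = 5/9, and the value is (-9)·(5/9) + 5 = 0.
For Column: with q = P(1), equating II's and III's payoffs gives −8q + 4 = 10q − 5 ⇒ q = 1/2.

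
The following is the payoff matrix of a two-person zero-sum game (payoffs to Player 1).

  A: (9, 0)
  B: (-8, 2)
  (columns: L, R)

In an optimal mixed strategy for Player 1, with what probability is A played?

10/19

Row minima: A → 0, B → -8; maximin = 0.
Column maxima: L → 9, R → 2; minimax = 2.
0 ≠ 2, so there is no saddle point; optimal play is mixed.
Let Player 1 play A with probability p. Expected payoff against L: 9p + (-8)(1−p) = 17p − 8; against R: 0p + 2(1−p) = −2p + 2.
Setting these equal: 17p − 8 = −2p + 2 ⇒ 19p = 10 ⇒ p = 10/19, and the value is (17)·(10/19) − 8 = 18/19.
For Player 2: with q = P(L), equating A's and B's payoffs gives 9q = −10q + 2 ⇒ q = 2/19.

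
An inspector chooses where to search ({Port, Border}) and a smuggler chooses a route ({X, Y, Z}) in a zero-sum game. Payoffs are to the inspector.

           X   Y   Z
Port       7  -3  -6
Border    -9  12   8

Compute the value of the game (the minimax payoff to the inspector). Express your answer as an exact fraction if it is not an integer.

1/15

Row minima: Port → -6, Border → -9; maximin = -6.
Column maxima: X → 7, Y → 12, Z → 8; minimax = 7.
-6 ≠ 7, so there is no saddle point; optimal play is mixed.
Y is strictly dominated by Z (it gives the inspector strictly more in every row), so the smuggler never plays it.
On the remaining 2×2 (Port, Border vs X, Z):
Let the inspector play Port with probability p. Expected payoff against X: 7p + (-9)(1−p) = 16p − 9; against Z: (-6)p + 8(1−p) = −14p + 8.
Setting these equal: 16p − 9 = −14p + 8 ⇒ 30p = 17 ⇒ p = 17/30, and the value is (16)·(17/30) − 9 = 1/15.
For the smuggler: with q = P(X), equating Port's and Border's payoffs gives 13q − 6 = −17q + 8 ⇒ q = 7/15.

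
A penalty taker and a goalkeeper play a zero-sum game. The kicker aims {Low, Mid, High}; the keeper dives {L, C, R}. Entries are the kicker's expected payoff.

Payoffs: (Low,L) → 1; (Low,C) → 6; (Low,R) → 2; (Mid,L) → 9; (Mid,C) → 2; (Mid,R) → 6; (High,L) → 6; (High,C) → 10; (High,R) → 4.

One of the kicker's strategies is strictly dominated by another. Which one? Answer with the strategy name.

High gives a strictly higher payoff than Low against every column: 6 > 1, 10 > 6, 4 > 2.
So Low is strictly dominated and the kicker never plays it.

Low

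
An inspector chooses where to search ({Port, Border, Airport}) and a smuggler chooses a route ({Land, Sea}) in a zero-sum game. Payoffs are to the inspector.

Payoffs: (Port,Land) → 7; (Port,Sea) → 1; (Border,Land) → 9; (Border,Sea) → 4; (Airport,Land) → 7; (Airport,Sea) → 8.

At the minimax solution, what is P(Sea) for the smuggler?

Row minima: Port → 1, Border → 4, Airport → 7; maximin = 7.
Column maxima: Land → 9, Sea → 8; minimax = 8.
7 ≠ 8, so there is no saddle point; optimal play is mixed.
Port is strictly dominated by Border, so the inspector never plays it.
On the remaining 2×2 (Border, Airport vs Land, Sea):
Let the inspector play Border with probability p. Expected payoff against Land: 9p + 7(1−p) = 2p + 7; against Sea: 4p + 8(1−p) = −4p + 8.
Setting these equal: 2p + 7 = −4p + 8 ⇒ 6p = 1 ⇒ p = 1/6, and the value is (2)·(1/6) + 7 = 22/3.
For the smuggler: with q = P(Land), equating Border's and Airport's payoffs gives 5q + 4 = −q + 8 ⇒ q = 2/3.

1/3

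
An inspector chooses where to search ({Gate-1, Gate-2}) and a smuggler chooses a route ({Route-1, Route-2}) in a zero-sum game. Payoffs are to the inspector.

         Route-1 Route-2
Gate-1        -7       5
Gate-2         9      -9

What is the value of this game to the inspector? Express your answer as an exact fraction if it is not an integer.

-3/5

Row minima: Gate-1 → -7, Gate-2 → -9; maximin = -7.
Column maxima: Route-1 → 9, Route-2 → 5; minimax = 5.
-7 ≠ 5, so there is no saddle point; optimal play is mixed.
Let the inspector play Gate-1 with probability p. Expected payoff against Route-1: (-7)p + 9(1−p) = −16p + 9; against Route-2: 5p + (-9)(1−p) = 14p − 9.
Setting these equal: −16p + 9 = 14p − 9 ⇒ −30p = -18 ⇒ p = 3/5, and the value is (-16)·(3/5) + 9 = -3/5.
For the smuggler: with q = P(Route-1), equating Gate-1's and Gate-2's payoffs gives −12q + 5 = 18q − 9 ⇒ q = 7/15.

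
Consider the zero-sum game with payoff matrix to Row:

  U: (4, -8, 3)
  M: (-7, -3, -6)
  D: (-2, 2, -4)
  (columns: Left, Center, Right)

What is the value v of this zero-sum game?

Row minima: U → -8, M → -7, D → -4; maximin = -4.
Column maxima: Left → 4, Center → 2, Right → 3; minimax = 2.
-4 ≠ 2, so there is no saddle point; optimal play is mixed.
M is strictly dominated by D, so Row never plays it.
With M eliminated, Left is strictly dominated by Right (it gives Row strictly more in every remaining row), so Column never plays it.
On the remaining 2×2 (U, D vs Center, Right):
Let Row play U with probability p. Expected payoff against Center: (-8)p + 2(1−p) = −10p + 2; against Right: 3p + (-4)(1−p) = 7p − 4.
Setting these equal: −10p + 2 = 7p − 4 ⇒ −17p = -6 ⇒ p = 6/17, and the value is (-10)·(6/17) + 2 = -26/17.
For Column: with q = P(Center), equating U's and D's payoffs gives −11q + 3 = 6q − 4 ⇒ q = 7/17.

-26/17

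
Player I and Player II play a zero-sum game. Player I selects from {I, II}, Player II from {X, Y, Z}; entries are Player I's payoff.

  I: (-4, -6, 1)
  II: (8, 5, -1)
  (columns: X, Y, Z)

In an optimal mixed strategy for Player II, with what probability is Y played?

Row minima: I → -6, II → -1; maximin = -1.
Column maxima: X → 8, Y → 5, Z → 1; minimax = 1.
-1 ≠ 1, so there is no saddle point; optimal play is mixed.
X is strictly dominated by Y (it gives Player I strictly more in every row), so Player II never plays it.
On the remaining 2×2 (I, II vs Y, Z):
Let Player I play I with probability p. Expected payoff against Y: (-6)p + 5(1−p) = −11p + 5; against Z: 1p + (-1)(1−p) = 2p − 1.
Setting these equal: −11p + 5 = 2p − 1 ⇒ −13p = -6 ⇒ p = 6/13, and the value is (-11)·(6/13) + 5 = -1/13.
For Player II: with q = P(Y), equating I's and II's payoffs gives −7q + 1 = 6q − 1 ⇒ q = 2/13.

2/13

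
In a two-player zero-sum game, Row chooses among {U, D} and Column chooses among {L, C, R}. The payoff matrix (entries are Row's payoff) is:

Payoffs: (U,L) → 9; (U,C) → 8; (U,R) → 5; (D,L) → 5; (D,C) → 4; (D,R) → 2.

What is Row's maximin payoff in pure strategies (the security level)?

Row minima: U → 5, D → 2.
The best of these is 5.

5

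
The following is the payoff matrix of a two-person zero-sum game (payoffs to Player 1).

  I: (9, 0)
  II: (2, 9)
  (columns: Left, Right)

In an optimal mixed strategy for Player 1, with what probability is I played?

Row minima: I → 0, II → 2; maximin = 2.
Column maxima: Left → 9, Right → 9; minimax = 9.
2 ≠ 9, so there is no saddle point; optimal play is mixed.
Let Player 1 play I with probability p. Expected payoff against Left: 9p + 2(1−p) = 7p + 2; against Right: 0p + 9(1−p) = −9p + 9.
Setting these equal: 7p + 2 = −9p + 9 ⇒ 16p = 7 ⇒ p = 7/16, and the value is (7)·(7/16) + 2 = 81/16.
For Player 2: with q = P(Left), equating I's and II's payoffs gives 9q = −7q + 9 ⇒ q = 9/16.

7/16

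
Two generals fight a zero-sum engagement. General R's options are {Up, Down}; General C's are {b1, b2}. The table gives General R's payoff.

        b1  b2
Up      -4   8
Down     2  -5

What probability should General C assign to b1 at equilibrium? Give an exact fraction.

Row minima: Up → -4, Down → -5; maximin = -4.
Column maxima: b1 → 2, b2 → 8; minimax = 2.
-4 ≠ 2, so there is no saddle point; optimal play is mixed.
Let General R play Up with probability p. Expected payoff against b1: (-4)p + 2(1−p) = −6p + 2; against b2: 8p + (-5)(1−p) = 13p − 5.
Setting these equal: −6p + 2 = 13p − 5 ⇒ −19p = -7 ⇒ p = 7/19, and the value is (-6)·(7/19) + 2 = -4/19.
For General C: with q = P(b1), equating Up's and Down's payoffs gives −12q + 8 = 7q − 5 ⇒ q = 13/19.

13/19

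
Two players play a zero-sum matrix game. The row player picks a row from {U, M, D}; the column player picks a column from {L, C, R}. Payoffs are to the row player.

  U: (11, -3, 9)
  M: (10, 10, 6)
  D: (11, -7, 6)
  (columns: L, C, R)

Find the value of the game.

27/4

Row minima: U → -3, M → 6, D → -7; maximin = 6.
Column maxima: L → 11, C → 10, R → 9; minimax = 9.
6 ≠ 9, so there is no saddle point; optimal play is mixed.
L is strictly dominated by R (it gives the row player strictly more in every row), so the column player never plays it.
With L eliminated, D is strictly dominated by U (U gives the row player strictly more in every remaining column), so the row player never plays it.
On the remaining 2×2 (U, M vs C, R):
Let the row player play U with probability p. Expected payoff against C: (-3)p + 10(1−p) = −13p + 10; against R: 9p + 6(1−p) = 3p + 6.
Setting these equal: −13p + 10 = 3p + 6 ⇒ −16p = -4 ⇒ p = 1/4, and the value is (-13)·(1/4) + 10 = 27/4.
For the column player: with q = P(C), equating U's and M's payoffs gives −12q + 9 = 4q + 6 ⇒ q = 3/16.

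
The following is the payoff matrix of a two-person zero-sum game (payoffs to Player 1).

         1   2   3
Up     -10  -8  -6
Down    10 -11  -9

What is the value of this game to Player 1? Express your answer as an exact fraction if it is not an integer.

Row minima: Up → -10, Down → -11; maximin = -10.
Column maxima: 1 → 10, 2 → -8, 3 → -6; minimax = -8.
-10 ≠ -8, so there is no saddle point; optimal play is mixed.
3 is strictly dominated by 2 (it gives Player 1 strictly more in every row), so Player 2 never plays it.
On the remaining 2×2 (Up, Down vs 1, 2):
Let Player 1 play Up with probability p. Expected payoff against 1: (-10)p + 10(1−p) = −20p + 10; against 2: (-8)p + (-11)(1−p) = 3p − 11.
Setting these equal: −20p + 10 = 3p − 11 ⇒ −23p = -21 ⇒ p = 21/23, and the value is (-20)·(21/23) + 10 = -190/23.
For Player 2: with q = P(1), equating Up's and Down's payoffs gives −2q − 8 = 21q − 11 ⇒ q = 3/23.

-190/23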